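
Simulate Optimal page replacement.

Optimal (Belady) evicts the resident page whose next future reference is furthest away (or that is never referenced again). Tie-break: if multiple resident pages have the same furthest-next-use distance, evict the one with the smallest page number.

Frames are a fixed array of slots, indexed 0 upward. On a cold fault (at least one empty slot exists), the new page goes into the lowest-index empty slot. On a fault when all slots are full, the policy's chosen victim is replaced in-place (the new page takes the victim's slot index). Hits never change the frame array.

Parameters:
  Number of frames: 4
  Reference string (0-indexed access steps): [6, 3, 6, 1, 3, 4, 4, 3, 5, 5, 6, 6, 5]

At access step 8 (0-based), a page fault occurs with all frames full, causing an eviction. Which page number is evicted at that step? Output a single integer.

Step 0: ref 6 -> FAULT, frames=[6,-,-,-]
Step 1: ref 3 -> FAULT, frames=[6,3,-,-]
Step 2: ref 6 -> HIT, frames=[6,3,-,-]
Step 3: ref 1 -> FAULT, frames=[6,3,1,-]
Step 4: ref 3 -> HIT, frames=[6,3,1,-]
Step 5: ref 4 -> FAULT, frames=[6,3,1,4]
Step 6: ref 4 -> HIT, frames=[6,3,1,4]
Step 7: ref 3 -> HIT, frames=[6,3,1,4]
Step 8: ref 5 -> FAULT, evict 1, frames=[6,3,5,4]
At step 8: evicted page 1

Answer: 1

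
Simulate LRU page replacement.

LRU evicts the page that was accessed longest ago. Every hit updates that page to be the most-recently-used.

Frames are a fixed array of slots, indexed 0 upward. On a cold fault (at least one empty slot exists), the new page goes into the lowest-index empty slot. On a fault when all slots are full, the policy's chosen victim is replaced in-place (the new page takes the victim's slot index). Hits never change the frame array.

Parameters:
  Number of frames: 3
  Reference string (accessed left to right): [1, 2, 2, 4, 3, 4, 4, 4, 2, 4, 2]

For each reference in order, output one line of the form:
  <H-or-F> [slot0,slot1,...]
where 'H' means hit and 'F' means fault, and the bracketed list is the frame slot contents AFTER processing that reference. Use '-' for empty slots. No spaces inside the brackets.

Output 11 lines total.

F [1,-,-]
F [1,2,-]
H [1,2,-]
F [1,2,4]
F [3,2,4]
H [3,2,4]
H [3,2,4]
H [3,2,4]
H [3,2,4]
H [3,2,4]
H [3,2,4]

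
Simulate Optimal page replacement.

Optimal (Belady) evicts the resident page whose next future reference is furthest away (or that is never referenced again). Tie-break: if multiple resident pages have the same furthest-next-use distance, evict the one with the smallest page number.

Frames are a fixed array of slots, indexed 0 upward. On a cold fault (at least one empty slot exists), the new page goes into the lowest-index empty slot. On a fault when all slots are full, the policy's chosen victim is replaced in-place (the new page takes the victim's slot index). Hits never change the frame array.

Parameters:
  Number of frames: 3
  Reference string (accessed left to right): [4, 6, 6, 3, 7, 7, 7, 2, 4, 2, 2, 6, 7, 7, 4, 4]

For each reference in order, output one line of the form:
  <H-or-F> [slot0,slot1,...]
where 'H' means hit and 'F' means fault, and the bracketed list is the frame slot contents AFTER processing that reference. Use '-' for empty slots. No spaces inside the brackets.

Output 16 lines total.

F [4,-,-]
F [4,6,-]
H [4,6,-]
F [4,6,3]
F [4,6,7]
H [4,6,7]
H [4,6,7]
F [4,6,2]
H [4,6,2]
H [4,6,2]
H [4,6,2]
H [4,6,2]
F [4,6,7]
H [4,6,7]
H [4,6,7]
H [4,6,7]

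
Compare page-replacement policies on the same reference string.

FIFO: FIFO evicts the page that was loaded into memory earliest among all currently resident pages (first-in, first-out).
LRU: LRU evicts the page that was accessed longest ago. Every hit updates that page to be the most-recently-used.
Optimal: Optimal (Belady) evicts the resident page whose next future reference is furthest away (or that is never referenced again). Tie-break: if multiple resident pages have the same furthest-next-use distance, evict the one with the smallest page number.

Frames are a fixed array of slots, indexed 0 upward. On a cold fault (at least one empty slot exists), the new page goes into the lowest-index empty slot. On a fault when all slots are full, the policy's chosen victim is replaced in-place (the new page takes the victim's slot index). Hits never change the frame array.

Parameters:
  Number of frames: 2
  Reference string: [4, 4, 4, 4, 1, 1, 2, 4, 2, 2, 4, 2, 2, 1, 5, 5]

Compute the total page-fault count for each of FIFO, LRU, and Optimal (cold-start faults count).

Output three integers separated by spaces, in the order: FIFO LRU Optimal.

--- FIFO ---
  step 0: ref 4 -> FAULT, frames=[4,-] (faults so far: 1)
  step 1: ref 4 -> HIT, frames=[4,-] (faults so far: 1)
  step 2: ref 4 -> HIT, frames=[4,-] (faults so far: 1)
  step 3: ref 4 -> HIT, frames=[4,-] (faults so far: 1)
  step 4: ref 1 -> FAULT, frames=[4,1] (faults so far: 2)
  step 5: ref 1 -> HIT, frames=[4,1] (faults so far: 2)
  step 6: ref 2 -> FAULT, evict 4, frames=[2,1] (faults so far: 3)
  step 7: ref 4 -> FAULT, evict 1, frames=[2,4] (faults so far: 4)
  step 8: ref 2 -> HIT, frames=[2,4] (faults so far: 4)
  step 9: ref 2 -> HIT, frames=[2,4] (faults so far: 4)
  step 10: ref 4 -> HIT, frames=[2,4] (faults so far: 4)
  step 11: ref 2 -> HIT, frames=[2,4] (faults so far: 4)
  step 12: ref 2 -> HIT, frames=[2,4] (faults so far: 4)
  step 13: ref 1 -> FAULT, evict 2, frames=[1,4] (faults so far: 5)
  step 14: ref 5 -> FAULT, evict 4, frames=[1,5] (faults so far: 6)
  step 15: ref 5 -> HIT, frames=[1,5] (faults so far: 6)
  FIFO total faults: 6
--- LRU ---
  step 0: ref 4 -> FAULT, frames=[4,-] (faults so far: 1)
  step 1: ref 4 -> HIT, frames=[4,-] (faults so far: 1)
  step 2: ref 4 -> HIT, frames=[4,-] (faults so far: 1)
  step 3: ref 4 -> HIT, frames=[4,-] (faults so far: 1)
  step 4: ref 1 -> FAULT, frames=[4,1] (faults so far: 2)
  step 5: ref 1 -> HIT, frames=[4,1] (faults so far: 2)
  step 6: ref 2 -> FAULT, evict 4, frames=[2,1] (faults so far: 3)
  step 7: ref 4 -> FAULT, evict 1, frames=[2,4] (faults so far: 4)
  step 8: ref 2 -> HIT, frames=[2,4] (faults so far: 4)
  step 9: ref 2 -> HIT, frames=[2,4] (faults so far: 4)
  step 10: ref 4 -> HIT, frames=[2,4] (faults so far: 4)
  step 11: ref 2 -> HIT, frames=[2,4] (faults so far: 4)
  step 12: ref 2 -> HIT, frames=[2,4] (faults so far: 4)
  step 13: ref 1 -> FAULT, evict 4, frames=[2,1] (faults so far: 5)
  step 14: ref 5 -> FAULT, evict 2, frames=[5,1] (faults so far: 6)
  step 15: ref 5 -> HIT, frames=[5,1] (faults so far: 6)
  LRU total faults: 6
--- Optimal ---
  step 0: ref 4 -> FAULT, frames=[4,-] (faults so far: 1)
  step 1: ref 4 -> HIT, frames=[4,-] (faults so far: 1)
  step 2: ref 4 -> HIT, frames=[4,-] (faults so far: 1)
  step 3: ref 4 -> HIT, frames=[4,-] (faults so far: 1)
  step 4: ref 1 -> FAULT, frames=[4,1] (faults so far: 2)
  step 5: ref 1 -> HIT, frames=[4,1] (faults so far: 2)
  step 6: ref 2 -> FAULT, evict 1, frames=[4,2] (faults so far: 3)
  step 7: ref 4 -> HIT, frames=[4,2] (faults so far: 3)
  step 8: ref 2 -> HIT, frames=[4,2] (faults so far: 3)
  step 9: ref 2 -> HIT, frames=[4,2] (faults so far: 3)
  step 10: ref 4 -> HIT, frames=[4,2] (faults so far: 3)
  step 11: ref 2 -> HIT, frames=[4,2] (faults so far: 3)
  step 12: ref 2 -> HIT, frames=[4,2] (faults so far: 3)
  step 13: ref 1 -> FAULT, evict 2, frames=[4,1] (faults so far: 4)
  step 14: ref 5 -> FAULT, evict 1, frames=[4,5] (faults so far: 5)
  step 15: ref 5 -> HIT, frames=[4,5] (faults so far: 5)
  Optimal total faults: 5

Answer: 6 6 5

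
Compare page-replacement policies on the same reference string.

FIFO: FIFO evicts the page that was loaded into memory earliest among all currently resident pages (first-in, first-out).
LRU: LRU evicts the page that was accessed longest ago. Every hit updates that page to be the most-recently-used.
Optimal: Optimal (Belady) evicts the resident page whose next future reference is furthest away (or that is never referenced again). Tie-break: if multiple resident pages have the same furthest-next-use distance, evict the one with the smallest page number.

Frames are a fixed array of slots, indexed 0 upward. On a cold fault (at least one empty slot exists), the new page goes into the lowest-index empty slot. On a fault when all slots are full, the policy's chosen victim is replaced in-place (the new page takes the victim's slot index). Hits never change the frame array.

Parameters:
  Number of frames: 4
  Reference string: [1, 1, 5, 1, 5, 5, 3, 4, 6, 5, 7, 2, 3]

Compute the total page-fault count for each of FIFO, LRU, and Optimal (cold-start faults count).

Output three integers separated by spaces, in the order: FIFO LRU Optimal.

Answer: 8 8 7

Derivation:
--- FIFO ---
  step 0: ref 1 -> FAULT, frames=[1,-,-,-] (faults so far: 1)
  step 1: ref 1 -> HIT, frames=[1,-,-,-] (faults so far: 1)
  step 2: ref 5 -> FAULT, frames=[1,5,-,-] (faults so far: 2)
  step 3: ref 1 -> HIT, frames=[1,5,-,-] (faults so far: 2)
  step 4: ref 5 -> HIT, frames=[1,5,-,-] (faults so far: 2)
  step 5: ref 5 -> HIT, frames=[1,5,-,-] (faults so far: 2)
  step 6: ref 3 -> FAULT, frames=[1,5,3,-] (faults so far: 3)
  step 7: ref 4 -> FAULT, frames=[1,5,3,4] (faults so far: 4)
  step 8: ref 6 -> FAULT, evict 1, frames=[6,5,3,4] (faults so far: 5)
  step 9: ref 5 -> HIT, frames=[6,5,3,4] (faults so far: 5)
  step 10: ref 7 -> FAULT, evict 5, frames=[6,7,3,4] (faults so far: 6)
  step 11: ref 2 -> FAULT, evict 3, frames=[6,7,2,4] (faults so far: 7)
  step 12: ref 3 -> FAULT, evict 4, frames=[6,7,2,3] (faults so far: 8)
  FIFO total faults: 8
--- LRU ---
  step 0: ref 1 -> FAULT, frames=[1,-,-,-] (faults so far: 1)
  step 1: ref 1 -> HIT, frames=[1,-,-,-] (faults so far: 1)
  step 2: ref 5 -> FAULT, frames=[1,5,-,-] (faults so far: 2)
  step 3: ref 1 -> HIT, frames=[1,5,-,-] (faults so far: 2)
  step 4: ref 5 -> HIT, frames=[1,5,-,-] (faults so far: 2)
  step 5: ref 5 -> HIT, frames=[1,5,-,-] (faults so far: 2)
  step 6: ref 3 -> FAULT, frames=[1,5,3,-] (faults so far: 3)
  step 7: ref 4 -> FAULT, frames=[1,5,3,4] (faults so far: 4)
  step 8: ref 6 -> FAULT, evict 1, frames=[6,5,3,4] (faults so far: 5)
  step 9: ref 5 -> HIT, frames=[6,5,3,4] (faults so far: 5)
  step 10: ref 7 -> FAULT, evict 3, frames=[6,5,7,4] (faults so far: 6)
  step 11: ref 2 -> FAULT, evict 4, frames=[6,5,7,2] (faults so far: 7)
  step 12: ref 3 -> FAULT, evict 6, frames=[3,5,7,2] (faults so far: 8)
  LRU total faults: 8
--- Optimal ---
  step 0: ref 1 -> FAULT, frames=[1,-,-,-] (faults so far: 1)
  step 1: ref 1 -> HIT, frames=[1,-,-,-] (faults so far: 1)
  step 2: ref 5 -> FAULT, frames=[1,5,-,-] (faults so far: 2)
  step 3: ref 1 -> HIT, frames=[1,5,-,-] (faults so far: 2)
  step 4: ref 5 -> HIT, frames=[1,5,-,-] (faults so far: 2)
  step 5: ref 5 -> HIT, frames=[1,5,-,-] (faults so far: 2)
  step 6: ref 3 -> FAULT, frames=[1,5,3,-] (faults so far: 3)
  step 7: ref 4 -> FAULT, frames=[1,5,3,4] (faults so far: 4)
  step 8: ref 6 -> FAULT, evict 1, frames=[6,5,3,4] (faults so far: 5)
  step 9: ref 5 -> HIT, frames=[6,5,3,4] (faults so far: 5)
  step 10: ref 7 -> FAULT, evict 4, frames=[6,5,3,7] (faults so far: 6)
  step 11: ref 2 -> FAULT, evict 5, frames=[6,2,3,7] (faults so far: 7)
  step 12: ref 3 -> HIT, frames=[6,2,3,7] (faults so far: 7)
  Optimal total faults: 7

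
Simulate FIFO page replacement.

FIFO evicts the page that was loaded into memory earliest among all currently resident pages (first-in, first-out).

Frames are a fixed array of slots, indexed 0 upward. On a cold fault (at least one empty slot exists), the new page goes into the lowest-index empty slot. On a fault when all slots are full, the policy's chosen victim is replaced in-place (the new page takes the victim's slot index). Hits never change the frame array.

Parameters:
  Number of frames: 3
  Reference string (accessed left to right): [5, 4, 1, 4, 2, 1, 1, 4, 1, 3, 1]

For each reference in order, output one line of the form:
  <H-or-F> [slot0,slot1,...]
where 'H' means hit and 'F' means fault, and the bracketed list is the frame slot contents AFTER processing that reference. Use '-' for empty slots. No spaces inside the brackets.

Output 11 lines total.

F [5,-,-]
F [5,4,-]
F [5,4,1]
H [5,4,1]
F [2,4,1]
H [2,4,1]
H [2,4,1]
H [2,4,1]
H [2,4,1]
F [2,3,1]
H [2,3,1]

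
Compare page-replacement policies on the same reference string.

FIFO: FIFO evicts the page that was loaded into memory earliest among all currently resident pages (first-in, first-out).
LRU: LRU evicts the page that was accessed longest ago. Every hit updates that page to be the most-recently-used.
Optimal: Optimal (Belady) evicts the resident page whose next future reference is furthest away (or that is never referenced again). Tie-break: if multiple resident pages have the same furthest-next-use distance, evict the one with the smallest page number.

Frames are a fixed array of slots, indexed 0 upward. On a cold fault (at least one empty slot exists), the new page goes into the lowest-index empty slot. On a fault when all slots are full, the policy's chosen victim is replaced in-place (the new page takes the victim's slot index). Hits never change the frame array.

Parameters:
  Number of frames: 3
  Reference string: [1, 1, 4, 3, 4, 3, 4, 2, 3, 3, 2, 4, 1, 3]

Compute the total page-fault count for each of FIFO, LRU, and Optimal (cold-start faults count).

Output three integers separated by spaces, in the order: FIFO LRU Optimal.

--- FIFO ---
  step 0: ref 1 -> FAULT, frames=[1,-,-] (faults so far: 1)
  step 1: ref 1 -> HIT, frames=[1,-,-] (faults so far: 1)
  step 2: ref 4 -> FAULT, frames=[1,4,-] (faults so far: 2)
  step 3: ref 3 -> FAULT, frames=[1,4,3] (faults so far: 3)
  step 4: ref 4 -> HIT, frames=[1,4,3] (faults so far: 3)
  step 5: ref 3 -> HIT, frames=[1,4,3] (faults so far: 3)
  step 6: ref 4 -> HIT, frames=[1,4,3] (faults so far: 3)
  step 7: ref 2 -> FAULT, evict 1, frames=[2,4,3] (faults so far: 4)
  step 8: ref 3 -> HIT, frames=[2,4,3] (faults so far: 4)
  step 9: ref 3 -> HIT, frames=[2,4,3] (faults so far: 4)
  step 10: ref 2 -> HIT, frames=[2,4,3] (faults so far: 4)
  step 11: ref 4 -> HIT, frames=[2,4,3] (faults so far: 4)
  step 12: ref 1 -> FAULT, evict 4, frames=[2,1,3] (faults so far: 5)
  step 13: ref 3 -> HIT, frames=[2,1,3] (faults so far: 5)
  FIFO total faults: 5
--- LRU ---
  step 0: ref 1 -> FAULT, frames=[1,-,-] (faults so far: 1)
  step 1: ref 1 -> HIT, frames=[1,-,-] (faults so far: 1)
  step 2: ref 4 -> FAULT, frames=[1,4,-] (faults so far: 2)
  step 3: ref 3 -> FAULT, frames=[1,4,3] (faults so far: 3)
  step 4: ref 4 -> HIT, frames=[1,4,3] (faults so far: 3)
  step 5: ref 3 -> HIT, frames=[1,4,3] (faults so far: 3)
  step 6: ref 4 -> HIT, frames=[1,4,3] (faults so far: 3)
  step 7: ref 2 -> FAULT, evict 1, frames=[2,4,3] (faults so far: 4)
  step 8: ref 3 -> HIT, frames=[2,4,3] (faults so far: 4)
  step 9: ref 3 -> HIT, frames=[2,4,3] (faults so far: 4)
  step 10: ref 2 -> HIT, frames=[2,4,3] (faults so far: 4)
  step 11: ref 4 -> HIT, frames=[2,4,3] (faults so far: 4)
  step 12: ref 1 -> FAULT, evict 3, frames=[2,4,1] (faults so far: 5)
  step 13: ref 3 -> FAULT, evict 2, frames=[3,4,1] (faults so far: 6)
  LRU total faults: 6
--- Optimal ---
  step 0: ref 1 -> FAULT, frames=[1,-,-] (faults so far: 1)
  step 1: ref 1 -> HIT, frames=[1,-,-] (faults so far: 1)
  step 2: ref 4 -> FAULT, frames=[1,4,-] (faults so far: 2)
  step 3: ref 3 -> FAULT, frames=[1,4,3] (faults so far: 3)
  step 4: ref 4 -> HIT, frames=[1,4,3] (faults so far: 3)
  step 5: ref 3 -> HIT, frames=[1,4,3] (faults so far: 3)
  step 6: ref 4 -> HIT, frames=[1,4,3] (faults so far: 3)
  step 7: ref 2 -> FAULT, evict 1, frames=[2,4,3] (faults so far: 4)
  step 8: ref 3 -> HIT, frames=[2,4,3] (faults so far: 4)
  step 9: ref 3 -> HIT, frames=[2,4,3] (faults so far: 4)
  step 10: ref 2 -> HIT, frames=[2,4,3] (faults so far: 4)
  step 11: ref 4 -> HIT, frames=[2,4,3] (faults so far: 4)
  step 12: ref 1 -> FAULT, evict 2, frames=[1,4,3] (faults so far: 5)
  step 13: ref 3 -> HIT, frames=[1,4,3] (faults so far: 5)
  Optimal total faults: 5

Answer: 5 6 5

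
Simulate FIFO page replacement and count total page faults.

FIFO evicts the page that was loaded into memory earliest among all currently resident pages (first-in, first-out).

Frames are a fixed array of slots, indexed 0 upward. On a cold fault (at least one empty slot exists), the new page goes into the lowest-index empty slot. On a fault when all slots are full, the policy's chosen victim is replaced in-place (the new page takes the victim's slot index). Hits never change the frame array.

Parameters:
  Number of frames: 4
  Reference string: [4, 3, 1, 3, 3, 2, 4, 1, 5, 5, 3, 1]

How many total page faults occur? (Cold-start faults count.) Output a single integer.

Step 0: ref 4 → FAULT, frames=[4,-,-,-]
Step 1: ref 3 → FAULT, frames=[4,3,-,-]
Step 2: ref 1 → FAULT, frames=[4,3,1,-]
Step 3: ref 3 → HIT, frames=[4,3,1,-]
Step 4: ref 3 → HIT, frames=[4,3,1,-]
Step 5: ref 2 → FAULT, frames=[4,3,1,2]
Step 6: ref 4 → HIT, frames=[4,3,1,2]
Step 7: ref 1 → HIT, frames=[4,3,1,2]
Step 8: ref 5 → FAULT (evict 4), frames=[5,3,1,2]
Step 9: ref 5 → HIT, frames=[5,3,1,2]
Step 10: ref 3 → HIT, frames=[5,3,1,2]
Step 11: ref 1 → HIT, frames=[5,3,1,2]
Total faults: 5

Answer: 5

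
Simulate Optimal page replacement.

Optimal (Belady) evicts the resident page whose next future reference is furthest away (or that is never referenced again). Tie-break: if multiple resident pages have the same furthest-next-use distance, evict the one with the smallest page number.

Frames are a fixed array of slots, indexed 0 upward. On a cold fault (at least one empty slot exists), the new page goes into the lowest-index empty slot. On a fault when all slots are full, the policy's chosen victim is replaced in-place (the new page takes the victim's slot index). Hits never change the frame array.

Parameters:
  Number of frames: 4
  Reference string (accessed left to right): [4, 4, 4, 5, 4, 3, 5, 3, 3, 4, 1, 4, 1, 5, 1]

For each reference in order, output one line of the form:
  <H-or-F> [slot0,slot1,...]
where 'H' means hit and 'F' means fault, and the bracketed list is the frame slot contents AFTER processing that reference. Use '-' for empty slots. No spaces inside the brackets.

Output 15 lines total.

F [4,-,-,-]
H [4,-,-,-]
H [4,-,-,-]
F [4,5,-,-]
H [4,5,-,-]
F [4,5,3,-]
H [4,5,3,-]
H [4,5,3,-]
H [4,5,3,-]
H [4,5,3,-]
F [4,5,3,1]
H [4,5,3,1]
H [4,5,3,1]
H [4,5,3,1]
H [4,5,3,1]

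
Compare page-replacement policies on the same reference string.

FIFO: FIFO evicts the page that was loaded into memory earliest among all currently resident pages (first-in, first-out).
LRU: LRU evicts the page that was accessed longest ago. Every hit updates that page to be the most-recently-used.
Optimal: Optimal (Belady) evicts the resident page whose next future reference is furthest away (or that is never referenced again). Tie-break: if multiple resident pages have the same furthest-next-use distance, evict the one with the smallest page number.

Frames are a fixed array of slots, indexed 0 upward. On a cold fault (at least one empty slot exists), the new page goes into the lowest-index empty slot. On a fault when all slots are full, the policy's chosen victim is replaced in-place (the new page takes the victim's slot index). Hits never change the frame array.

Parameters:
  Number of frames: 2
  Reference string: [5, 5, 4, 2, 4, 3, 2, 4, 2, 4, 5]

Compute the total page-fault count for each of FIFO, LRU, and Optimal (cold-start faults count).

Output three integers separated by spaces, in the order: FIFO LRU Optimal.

--- FIFO ---
  step 0: ref 5 -> FAULT, frames=[5,-] (faults so far: 1)
  step 1: ref 5 -> HIT, frames=[5,-] (faults so far: 1)
  step 2: ref 4 -> FAULT, frames=[5,4] (faults so far: 2)
  step 3: ref 2 -> FAULT, evict 5, frames=[2,4] (faults so far: 3)
  step 4: ref 4 -> HIT, frames=[2,4] (faults so far: 3)
  step 5: ref 3 -> FAULT, evict 4, frames=[2,3] (faults so far: 4)
  step 6: ref 2 -> HIT, frames=[2,3] (faults so far: 4)
  step 7: ref 4 -> FAULT, evict 2, frames=[4,3] (faults so far: 5)
  step 8: ref 2 -> FAULT, evict 3, frames=[4,2] (faults so far: 6)
  step 9: ref 4 -> HIT, frames=[4,2] (faults so far: 6)
  step 10: ref 5 -> FAULT, evict 4, frames=[5,2] (faults so far: 7)
  FIFO total faults: 7
--- LRU ---
  step 0: ref 5 -> FAULT, frames=[5,-] (faults so far: 1)
  step 1: ref 5 -> HIT, frames=[5,-] (faults so far: 1)
  step 2: ref 4 -> FAULT, frames=[5,4] (faults so far: 2)
  step 3: ref 2 -> FAULT, evict 5, frames=[2,4] (faults so far: 3)
  step 4: ref 4 -> HIT, frames=[2,4] (faults so far: 3)
  step 5: ref 3 -> FAULT, evict 2, frames=[3,4] (faults so far: 4)
  step 6: ref 2 -> FAULT, evict 4, frames=[3,2] (faults so far: 5)
  step 7: ref 4 -> FAULT, evict 3, frames=[4,2] (faults so far: 6)
  step 8: ref 2 -> HIT, frames=[4,2] (faults so far: 6)
  step 9: ref 4 -> HIT, frames=[4,2] (faults so far: 6)
  step 10: ref 5 -> FAULT, evict 2, frames=[4,5] (faults so far: 7)
  LRU total faults: 7
--- Optimal ---
  step 0: ref 5 -> FAULT, frames=[5,-] (faults so far: 1)
  step 1: ref 5 -> HIT, frames=[5,-] (faults so far: 1)
  step 2: ref 4 -> FAULT, frames=[5,4] (faults so far: 2)
  step 3: ref 2 -> FAULT, evict 5, frames=[2,4] (faults so far: 3)
  step 4: ref 4 -> HIT, frames=[2,4] (faults so far: 3)
  step 5: ref 3 -> FAULT, evict 4, frames=[2,3] (faults so far: 4)
  step 6: ref 2 -> HIT, frames=[2,3] (faults so far: 4)
  step 7: ref 4 -> FAULT, evict 3, frames=[2,4] (faults so far: 5)
  step 8: ref 2 -> HIT, frames=[2,4] (faults so far: 5)
  step 9: ref 4 -> HIT, frames=[2,4] (faults so far: 5)
  step 10: ref 5 -> FAULT, evict 2, frames=[5,4] (faults so far: 6)
  Optimal total faults: 6

Answer: 7 7 6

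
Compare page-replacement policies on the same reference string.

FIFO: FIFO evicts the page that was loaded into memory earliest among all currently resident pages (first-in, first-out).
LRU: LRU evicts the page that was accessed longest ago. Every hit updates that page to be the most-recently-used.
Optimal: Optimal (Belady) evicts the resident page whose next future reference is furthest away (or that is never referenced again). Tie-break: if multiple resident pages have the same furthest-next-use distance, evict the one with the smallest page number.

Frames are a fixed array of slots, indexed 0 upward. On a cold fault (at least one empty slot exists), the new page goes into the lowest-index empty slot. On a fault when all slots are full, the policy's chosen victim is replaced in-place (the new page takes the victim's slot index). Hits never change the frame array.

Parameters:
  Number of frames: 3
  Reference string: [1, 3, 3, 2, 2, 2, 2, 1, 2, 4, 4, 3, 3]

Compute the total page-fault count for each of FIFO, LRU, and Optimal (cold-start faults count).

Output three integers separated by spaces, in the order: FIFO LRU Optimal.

Answer: 4 5 4

Derivation:
--- FIFO ---
  step 0: ref 1 -> FAULT, frames=[1,-,-] (faults so far: 1)
  step 1: ref 3 -> FAULT, frames=[1,3,-] (faults so far: 2)
  step 2: ref 3 -> HIT, frames=[1,3,-] (faults so far: 2)
  step 3: ref 2 -> FAULT, frames=[1,3,2] (faults so far: 3)
  step 4: ref 2 -> HIT, frames=[1,3,2] (faults so far: 3)
  step 5: ref 2 -> HIT, frames=[1,3,2] (faults so far: 3)
  step 6: ref 2 -> HIT, frames=[1,3,2] (faults so far: 3)
  step 7: ref 1 -> HIT, frames=[1,3,2] (faults so far: 3)
  step 8: ref 2 -> HIT, frames=[1,3,2] (faults so far: 3)
  step 9: ref 4 -> FAULT, evict 1, frames=[4,3,2] (faults so far: 4)
  step 10: ref 4 -> HIT, frames=[4,3,2] (faults so far: 4)
  step 11: ref 3 -> HIT, frames=[4,3,2] (faults so far: 4)
  step 12: ref 3 -> HIT, frames=[4,3,2] (faults so far: 4)
  FIFO total faults: 4
--- LRU ---
  step 0: ref 1 -> FAULT, frames=[1,-,-] (faults so far: 1)
  step 1: ref 3 -> FAULT, frames=[1,3,-] (faults so far: 2)
  step 2: ref 3 -> HIT, frames=[1,3,-] (faults so far: 2)
  step 3: ref 2 -> FAULT, frames=[1,3,2] (faults so far: 3)
  step 4: ref 2 -> HIT, frames=[1,3,2] (faults so far: 3)
  step 5: ref 2 -> HIT, frames=[1,3,2] (faults so far: 3)
  step 6: ref 2 -> HIT, frames=[1,3,2] (faults so far: 3)
  step 7: ref 1 -> HIT, frames=[1,3,2] (faults so far: 3)
  step 8: ref 2 -> HIT, frames=[1,3,2] (faults so far: 3)
  step 9: ref 4 -> FAULT, evict 3, frames=[1,4,2] (faults so far: 4)
  step 10: ref 4 -> HIT, frames=[1,4,2] (faults so far: 4)
  step 11: ref 3 -> FAULT, evict 1, frames=[3,4,2] (faults so far: 5)
  step 12: ref 3 -> HIT, frames=[3,4,2] (faults so far: 5)
  LRU total faults: 5
--- Optimal ---
  step 0: ref 1 -> FAULT, frames=[1,-,-] (faults so far: 1)
  step 1: ref 3 -> FAULT, frames=[1,3,-] (faults so far: 2)
  step 2: ref 3 -> HIT, frames=[1,3,-] (faults so far: 2)
  step 3: ref 2 -> FAULT, frames=[1,3,2] (faults so far: 3)
  step 4: ref 2 -> HIT, frames=[1,3,2] (faults so far: 3)
  step 5: ref 2 -> HIT, frames=[1,3,2] (faults so far: 3)
  step 6: ref 2 -> HIT, frames=[1,3,2] (faults so far: 3)
  step 7: ref 1 -> HIT, frames=[1,3,2] (faults so far: 3)
  step 8: ref 2 -> HIT, frames=[1,3,2] (faults so far: 3)
  step 9: ref 4 -> FAULT, evict 1, frames=[4,3,2] (faults so far: 4)
  step 10: ref 4 -> HIT, frames=[4,3,2] (faults so far: 4)
  step 11: ref 3 -> HIT, frames=[4,3,2] (faults so far: 4)
  step 12: ref 3 -> HIT, frames=[4,3,2] (faults so far: 4)
  Optimal total faults: 4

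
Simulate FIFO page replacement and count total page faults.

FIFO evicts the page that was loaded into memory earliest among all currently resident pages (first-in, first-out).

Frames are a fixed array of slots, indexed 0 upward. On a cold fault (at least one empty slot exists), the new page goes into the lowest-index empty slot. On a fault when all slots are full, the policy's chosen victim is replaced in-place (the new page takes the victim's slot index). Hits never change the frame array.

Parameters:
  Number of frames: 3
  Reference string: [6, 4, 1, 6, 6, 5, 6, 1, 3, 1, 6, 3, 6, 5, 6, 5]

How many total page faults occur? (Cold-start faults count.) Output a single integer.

Step 0: ref 6 → FAULT, frames=[6,-,-]
Step 1: ref 4 → FAULT, frames=[6,4,-]
Step 2: ref 1 → FAULT, frames=[6,4,1]
Step 3: ref 6 → HIT, frames=[6,4,1]
Step 4: ref 6 → HIT, frames=[6,4,1]
Step 5: ref 5 → FAULT (evict 6), frames=[5,4,1]
Step 6: ref 6 → FAULT (evict 4), frames=[5,6,1]
Step 7: ref 1 → HIT, frames=[5,6,1]
Step 8: ref 3 → FAULT (evict 1), frames=[5,6,3]
Step 9: ref 1 → FAULT (evict 5), frames=[1,6,3]
Step 10: ref 6 → HIT, frames=[1,6,3]
Step 11: ref 3 → HIT, frames=[1,6,3]
Step 12: ref 6 → HIT, frames=[1,6,3]
Step 13: ref 5 → FAULT (evict 6), frames=[1,5,3]
Step 14: ref 6 → FAULT (evict 3), frames=[1,5,6]
Step 15: ref 5 → HIT, frames=[1,5,6]
Total faults: 9

Answer: 9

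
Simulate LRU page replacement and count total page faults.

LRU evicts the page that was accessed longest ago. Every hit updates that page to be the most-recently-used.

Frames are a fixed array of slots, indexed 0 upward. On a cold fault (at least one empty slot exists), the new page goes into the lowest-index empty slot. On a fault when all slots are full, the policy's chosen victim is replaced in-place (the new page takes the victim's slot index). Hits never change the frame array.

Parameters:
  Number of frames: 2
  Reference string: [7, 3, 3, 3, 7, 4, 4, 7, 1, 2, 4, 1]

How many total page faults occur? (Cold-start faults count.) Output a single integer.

Answer: 7

Derivation:
Step 0: ref 7 → FAULT, frames=[7,-]
Step 1: ref 3 → FAULT, frames=[7,3]
Step 2: ref 3 → HIT, frames=[7,3]
Step 3: ref 3 → HIT, frames=[7,3]
Step 4: ref 7 → HIT, frames=[7,3]
Step 5: ref 4 → FAULT (evict 3), frames=[7,4]
Step 6: ref 4 → HIT, frames=[7,4]
Step 7: ref 7 → HIT, frames=[7,4]
Step 8: ref 1 → FAULT (evict 4), frames=[7,1]
Step 9: ref 2 → FAULT (evict 7), frames=[2,1]
Step 10: ref 4 → FAULT (evict 1), frames=[2,4]
Step 11: ref 1 → FAULT (evict 2), frames=[1,4]
Total faults: 7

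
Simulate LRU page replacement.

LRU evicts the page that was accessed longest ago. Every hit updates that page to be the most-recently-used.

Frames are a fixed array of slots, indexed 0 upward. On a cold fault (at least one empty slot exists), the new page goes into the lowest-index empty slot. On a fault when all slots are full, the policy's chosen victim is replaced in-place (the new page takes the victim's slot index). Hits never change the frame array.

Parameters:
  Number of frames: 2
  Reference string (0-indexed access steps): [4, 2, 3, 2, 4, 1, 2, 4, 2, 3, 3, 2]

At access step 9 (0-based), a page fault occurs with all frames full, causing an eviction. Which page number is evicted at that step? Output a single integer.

Answer: 4

Derivation:
Step 0: ref 4 -> FAULT, frames=[4,-]
Step 1: ref 2 -> FAULT, frames=[4,2]
Step 2: ref 3 -> FAULT, evict 4, frames=[3,2]
Step 3: ref 2 -> HIT, frames=[3,2]
Step 4: ref 4 -> FAULT, evict 3, frames=[4,2]
Step 5: ref 1 -> FAULT, evict 2, frames=[4,1]
Step 6: ref 2 -> FAULT, evict 4, frames=[2,1]
Step 7: ref 4 -> FAULT, evict 1, frames=[2,4]
Step 8: ref 2 -> HIT, frames=[2,4]
Step 9: ref 3 -> FAULT, evict 4, frames=[2,3]
At step 9: evicted page 4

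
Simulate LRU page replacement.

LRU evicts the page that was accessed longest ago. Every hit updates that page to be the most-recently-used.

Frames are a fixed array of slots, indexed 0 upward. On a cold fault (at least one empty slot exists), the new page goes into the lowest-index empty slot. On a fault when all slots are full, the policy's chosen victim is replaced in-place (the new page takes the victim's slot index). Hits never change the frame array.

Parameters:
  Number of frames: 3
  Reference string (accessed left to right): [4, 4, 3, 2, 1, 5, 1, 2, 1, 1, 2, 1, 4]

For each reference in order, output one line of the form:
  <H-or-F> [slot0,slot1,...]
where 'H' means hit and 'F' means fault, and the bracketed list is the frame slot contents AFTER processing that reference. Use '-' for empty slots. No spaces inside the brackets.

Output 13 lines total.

F [4,-,-]
H [4,-,-]
F [4,3,-]
F [4,3,2]
F [1,3,2]
F [1,5,2]
H [1,5,2]
H [1,5,2]
H [1,5,2]
H [1,5,2]
H [1,5,2]
H [1,5,2]
F [1,4,2]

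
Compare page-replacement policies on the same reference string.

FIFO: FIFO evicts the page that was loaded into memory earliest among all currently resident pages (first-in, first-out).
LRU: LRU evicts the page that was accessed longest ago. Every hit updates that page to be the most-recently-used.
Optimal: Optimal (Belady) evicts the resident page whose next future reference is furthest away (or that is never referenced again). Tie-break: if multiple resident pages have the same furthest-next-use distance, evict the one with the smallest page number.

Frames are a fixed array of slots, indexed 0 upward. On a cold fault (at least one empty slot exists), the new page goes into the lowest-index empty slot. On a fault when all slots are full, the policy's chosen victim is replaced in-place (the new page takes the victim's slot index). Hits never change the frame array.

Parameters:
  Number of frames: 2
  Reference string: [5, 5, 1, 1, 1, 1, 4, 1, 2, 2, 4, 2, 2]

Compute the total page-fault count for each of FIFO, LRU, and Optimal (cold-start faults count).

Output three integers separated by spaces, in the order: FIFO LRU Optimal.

--- FIFO ---
  step 0: ref 5 -> FAULT, frames=[5,-] (faults so far: 1)
  step 1: ref 5 -> HIT, frames=[5,-] (faults so far: 1)
  step 2: ref 1 -> FAULT, frames=[5,1] (faults so far: 2)
  step 3: ref 1 -> HIT, frames=[5,1] (faults so far: 2)
  step 4: ref 1 -> HIT, frames=[5,1] (faults so far: 2)
  step 5: ref 1 -> HIT, frames=[5,1] (faults so far: 2)
  step 6: ref 4 -> FAULT, evict 5, frames=[4,1] (faults so far: 3)
  step 7: ref 1 -> HIT, frames=[4,1] (faults so far: 3)
  step 8: ref 2 -> FAULT, evict 1, frames=[4,2] (faults so far: 4)
  step 9: ref 2 -> HIT, frames=[4,2] (faults so far: 4)
  step 10: ref 4 -> HIT, frames=[4,2] (faults so far: 4)
  step 11: ref 2 -> HIT, frames=[4,2] (faults so far: 4)
  step 12: ref 2 -> HIT, frames=[4,2] (faults so far: 4)
  FIFO total faults: 4
--- LRU ---
  step 0: ref 5 -> FAULT, frames=[5,-] (faults so far: 1)
  step 1: ref 5 -> HIT, frames=[5,-] (faults so far: 1)
  step 2: ref 1 -> FAULT, frames=[5,1] (faults so far: 2)
  step 3: ref 1 -> HIT, frames=[5,1] (faults so far: 2)
  step 4: ref 1 -> HIT, frames=[5,1] (faults so far: 2)
  step 5: ref 1 -> HIT, frames=[5,1] (faults so far: 2)
  step 6: ref 4 -> FAULT, evict 5, frames=[4,1] (faults so far: 3)
  step 7: ref 1 -> HIT, frames=[4,1] (faults so far: 3)
  step 8: ref 2 -> FAULT, evict 4, frames=[2,1] (faults so far: 4)
  step 9: ref 2 -> HIT, frames=[2,1] (faults so far: 4)
  step 10: ref 4 -> FAULT, evict 1, frames=[2,4] (faults so far: 5)
  step 11: ref 2 -> HIT, frames=[2,4] (faults so far: 5)
  step 12: ref 2 -> HIT, frames=[2,4] (faults so far: 5)
  LRU total faults: 5
--- Optimal ---
  step 0: ref 5 -> FAULT, frames=[5,-] (faults so far: 1)
  step 1: ref 5 -> HIT, frames=[5,-] (faults so far: 1)
  step 2: ref 1 -> FAULT, frames=[5,1] (faults so far: 2)
  step 3: ref 1 -> HIT, frames=[5,1] (faults so far: 2)
  step 4: ref 1 -> HIT, frames=[5,1] (faults so far: 2)
  step 5: ref 1 -> HIT, frames=[5,1] (faults so far: 2)
  step 6: ref 4 -> FAULT, evict 5, frames=[4,1] (faults so far: 3)
  step 7: ref 1 -> HIT, frames=[4,1] (faults so far: 3)
  step 8: ref 2 -> FAULT, evict 1, frames=[4,2] (faults so far: 4)
  step 9: ref 2 -> HIT, frames=[4,2] (faults so far: 4)
  step 10: ref 4 -> HIT, frames=[4,2] (faults so far: 4)
  step 11: ref 2 -> HIT, frames=[4,2] (faults so far: 4)
  step 12: ref 2 -> HIT, frames=[4,2] (faults so far: 4)
  Optimal total faults: 4

Answer: 4 5 4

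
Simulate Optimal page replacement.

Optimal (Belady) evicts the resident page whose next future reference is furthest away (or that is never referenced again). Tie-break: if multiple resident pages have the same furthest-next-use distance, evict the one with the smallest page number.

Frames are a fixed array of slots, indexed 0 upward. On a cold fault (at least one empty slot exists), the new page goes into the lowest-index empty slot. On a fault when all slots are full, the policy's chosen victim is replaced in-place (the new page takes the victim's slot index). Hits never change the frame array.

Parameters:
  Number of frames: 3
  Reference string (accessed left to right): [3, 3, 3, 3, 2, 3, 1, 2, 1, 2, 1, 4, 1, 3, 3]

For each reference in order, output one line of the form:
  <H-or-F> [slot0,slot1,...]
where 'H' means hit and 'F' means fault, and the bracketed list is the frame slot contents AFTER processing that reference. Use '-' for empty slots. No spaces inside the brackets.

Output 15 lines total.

F [3,-,-]
H [3,-,-]
H [3,-,-]
H [3,-,-]
F [3,2,-]
H [3,2,-]
F [3,2,1]
H [3,2,1]
H [3,2,1]
H [3,2,1]
H [3,2,1]
F [3,4,1]
H [3,4,1]
H [3,4,1]
H [3,4,1]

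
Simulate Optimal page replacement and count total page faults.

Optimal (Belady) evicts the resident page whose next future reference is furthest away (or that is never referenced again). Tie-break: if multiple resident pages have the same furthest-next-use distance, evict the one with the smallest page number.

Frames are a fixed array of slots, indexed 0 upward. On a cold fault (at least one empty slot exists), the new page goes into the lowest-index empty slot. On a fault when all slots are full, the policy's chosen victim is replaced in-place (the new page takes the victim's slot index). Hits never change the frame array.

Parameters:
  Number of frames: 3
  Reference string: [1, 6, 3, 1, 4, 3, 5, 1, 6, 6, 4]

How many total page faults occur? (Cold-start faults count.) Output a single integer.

Step 0: ref 1 → FAULT, frames=[1,-,-]
Step 1: ref 6 → FAULT, frames=[1,6,-]
Step 2: ref 3 → FAULT, frames=[1,6,3]
Step 3: ref 1 → HIT, frames=[1,6,3]
Step 4: ref 4 → FAULT (evict 6), frames=[1,4,3]
Step 5: ref 3 → HIT, frames=[1,4,3]
Step 6: ref 5 → FAULT (evict 3), frames=[1,4,5]
Step 7: ref 1 → HIT, frames=[1,4,5]
Step 8: ref 6 → FAULT (evict 1), frames=[6,4,5]
Step 9: ref 6 → HIT, frames=[6,4,5]
Step 10: ref 4 → HIT, frames=[6,4,5]
Total faults: 6

Answer: 6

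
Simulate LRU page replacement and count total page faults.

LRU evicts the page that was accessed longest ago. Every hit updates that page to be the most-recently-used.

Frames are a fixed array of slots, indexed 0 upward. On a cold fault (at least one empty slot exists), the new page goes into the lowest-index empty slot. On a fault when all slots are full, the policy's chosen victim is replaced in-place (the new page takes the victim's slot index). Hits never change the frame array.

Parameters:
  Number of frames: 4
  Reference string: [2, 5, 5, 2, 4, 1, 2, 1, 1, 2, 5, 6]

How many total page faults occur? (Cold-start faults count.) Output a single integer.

Step 0: ref 2 → FAULT, frames=[2,-,-,-]
Step 1: ref 5 → FAULT, frames=[2,5,-,-]
Step 2: ref 5 → HIT, frames=[2,5,-,-]
Step 3: ref 2 → HIT, frames=[2,5,-,-]
Step 4: ref 4 → FAULT, frames=[2,5,4,-]
Step 5: ref 1 → FAULT, frames=[2,5,4,1]
Step 6: ref 2 → HIT, frames=[2,5,4,1]
Step 7: ref 1 → HIT, frames=[2,5,4,1]
Step 8: ref 1 → HIT, frames=[2,5,4,1]
Step 9: ref 2 → HIT, frames=[2,5,4,1]
Step 10: ref 5 → HIT, frames=[2,5,4,1]
Step 11: ref 6 → FAULT (evict 4), frames=[2,5,6,1]
Total faults: 5

Answer: 5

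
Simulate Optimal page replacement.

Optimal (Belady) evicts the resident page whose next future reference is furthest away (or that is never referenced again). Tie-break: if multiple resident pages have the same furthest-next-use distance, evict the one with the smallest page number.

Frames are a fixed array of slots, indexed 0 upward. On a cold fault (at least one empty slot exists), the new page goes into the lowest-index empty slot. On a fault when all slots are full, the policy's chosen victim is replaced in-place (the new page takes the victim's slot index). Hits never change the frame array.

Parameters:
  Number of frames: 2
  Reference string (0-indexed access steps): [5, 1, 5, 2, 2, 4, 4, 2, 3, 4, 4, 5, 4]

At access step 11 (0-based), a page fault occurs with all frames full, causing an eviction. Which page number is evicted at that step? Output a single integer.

Step 0: ref 5 -> FAULT, frames=[5,-]
Step 1: ref 1 -> FAULT, frames=[5,1]
Step 2: ref 5 -> HIT, frames=[5,1]
Step 3: ref 2 -> FAULT, evict 1, frames=[5,2]
Step 4: ref 2 -> HIT, frames=[5,2]
Step 5: ref 4 -> FAULT, evict 5, frames=[4,2]
Step 6: ref 4 -> HIT, frames=[4,2]
Step 7: ref 2 -> HIT, frames=[4,2]
Step 8: ref 3 -> FAULT, evict 2, frames=[4,3]
Step 9: ref 4 -> HIT, frames=[4,3]
Step 10: ref 4 -> HIT, frames=[4,3]
Step 11: ref 5 -> FAULT, evict 3, frames=[4,5]
At step 11: evicted page 3

Answer: 3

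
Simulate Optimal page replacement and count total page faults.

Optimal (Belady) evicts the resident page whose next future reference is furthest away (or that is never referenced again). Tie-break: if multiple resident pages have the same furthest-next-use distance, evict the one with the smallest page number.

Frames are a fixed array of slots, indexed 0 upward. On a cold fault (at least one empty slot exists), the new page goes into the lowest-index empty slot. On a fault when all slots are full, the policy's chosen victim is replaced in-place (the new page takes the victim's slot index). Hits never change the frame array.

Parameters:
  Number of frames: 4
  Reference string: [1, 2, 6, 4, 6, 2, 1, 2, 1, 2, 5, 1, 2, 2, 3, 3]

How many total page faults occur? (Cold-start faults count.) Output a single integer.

Step 0: ref 1 → FAULT, frames=[1,-,-,-]
Step 1: ref 2 → FAULT, frames=[1,2,-,-]
Step 2: ref 6 → FAULT, frames=[1,2,6,-]
Step 3: ref 4 → FAULT, frames=[1,2,6,4]
Step 4: ref 6 → HIT, frames=[1,2,6,4]
Step 5: ref 2 → HIT, frames=[1,2,6,4]
Step 6: ref 1 → HIT, frames=[1,2,6,4]
Step 7: ref 2 → HIT, frames=[1,2,6,4]
Step 8: ref 1 → HIT, frames=[1,2,6,4]
Step 9: ref 2 → HIT, frames=[1,2,6,4]
Step 10: ref 5 → FAULT (evict 4), frames=[1,2,6,5]
Step 11: ref 1 → HIT, frames=[1,2,6,5]
Step 12: ref 2 → HIT, frames=[1,2,6,5]
Step 13: ref 2 → HIT, frames=[1,2,6,5]
Step 14: ref 3 → FAULT (evict 1), frames=[3,2,6,5]
Step 15: ref 3 → HIT, frames=[3,2,6,5]
Total faults: 6

Answer: 6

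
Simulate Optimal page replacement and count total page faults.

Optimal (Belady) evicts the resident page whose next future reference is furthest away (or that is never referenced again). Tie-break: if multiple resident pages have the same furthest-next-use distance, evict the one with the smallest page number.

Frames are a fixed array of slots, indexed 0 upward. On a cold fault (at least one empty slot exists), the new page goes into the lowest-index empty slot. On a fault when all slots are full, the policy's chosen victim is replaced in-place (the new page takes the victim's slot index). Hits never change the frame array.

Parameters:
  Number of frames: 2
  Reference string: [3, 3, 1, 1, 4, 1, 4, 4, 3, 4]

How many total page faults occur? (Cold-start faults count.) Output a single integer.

Step 0: ref 3 → FAULT, frames=[3,-]
Step 1: ref 3 → HIT, frames=[3,-]
Step 2: ref 1 → FAULT, frames=[3,1]
Step 3: ref 1 → HIT, frames=[3,1]
Step 4: ref 4 → FAULT (evict 3), frames=[4,1]
Step 5: ref 1 → HIT, frames=[4,1]
Step 6: ref 4 → HIT, frames=[4,1]
Step 7: ref 4 → HIT, frames=[4,1]
Step 8: ref 3 → FAULT (evict 1), frames=[4,3]
Step 9: ref 4 → HIT, frames=[4,3]
Total faults: 4

Answer: 4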